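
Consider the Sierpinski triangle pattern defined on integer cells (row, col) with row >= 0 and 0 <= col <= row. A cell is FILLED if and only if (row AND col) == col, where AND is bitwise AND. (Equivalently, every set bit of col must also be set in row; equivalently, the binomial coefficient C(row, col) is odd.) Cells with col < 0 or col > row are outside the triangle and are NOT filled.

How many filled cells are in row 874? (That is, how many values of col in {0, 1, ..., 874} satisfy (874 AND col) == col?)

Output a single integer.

874 in binary = 1101101010
popcount(874) = number of 1-bits in 1101101010 = 6
A col c satisfies (874 AND c) == c iff every set bit of c is also set in 874; each of the 6 set bits of 874 can independently be on or off in c.
count = 2^6 = 64

Answer: 64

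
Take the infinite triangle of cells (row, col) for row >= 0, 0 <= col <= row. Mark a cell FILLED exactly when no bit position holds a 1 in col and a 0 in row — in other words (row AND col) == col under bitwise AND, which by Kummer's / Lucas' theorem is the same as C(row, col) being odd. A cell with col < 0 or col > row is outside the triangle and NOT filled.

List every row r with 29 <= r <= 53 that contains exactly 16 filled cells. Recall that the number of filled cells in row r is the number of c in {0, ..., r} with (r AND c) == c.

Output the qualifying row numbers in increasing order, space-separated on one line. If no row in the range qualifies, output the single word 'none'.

Answer: 29 30 39 43 45 46 51 53

Derivation:
Row r has 2^popcount(r) filled cells, so we need popcount(r) = log2(16) = 4.
Scan r = 29..53 and keep those with exactly 4 one-bits:
r=29=11101 popcount=4 -> KEEP
r=30=11110 popcount=4 -> KEEP
r=31=11111 popcount=5 -> skip
r=32=100000 popcount=1 -> skip
r=33=100001 popcount=2 -> skip
r=34=100010 popcount=2 -> skip
r=35=100011 popcount=3 -> skip
r=36=100100 popcount=2 -> skip
r=37=100101 popcount=3 -> skip
r=38=100110 popcount=3 -> skip
r=39=100111 popcount=4 -> KEEP
r=40=101000 popcount=2 -> skip
r=41=101001 popcount=3 -> skip
r=42=101010 popcount=3 -> skip
r=43=101011 popcount=4 -> KEEP
r=44=101100 popcount=3 -> skip
r=45=101101 popcount=4 -> KEEP
r=46=101110 popcount=4 -> KEEP
r=47=101111 popcount=5 -> skip
r=48=110000 popcount=2 -> skip
r=49=110001 popcount=3 -> skip
r=50=110010 popcount=3 -> skip
r=51=110011 popcount=4 -> KEEP
r=52=110100 popcount=3 -> skip
r=53=110101 popcount=4 -> KEEP
Kept rows: 29 30 39 43 45 46 51 53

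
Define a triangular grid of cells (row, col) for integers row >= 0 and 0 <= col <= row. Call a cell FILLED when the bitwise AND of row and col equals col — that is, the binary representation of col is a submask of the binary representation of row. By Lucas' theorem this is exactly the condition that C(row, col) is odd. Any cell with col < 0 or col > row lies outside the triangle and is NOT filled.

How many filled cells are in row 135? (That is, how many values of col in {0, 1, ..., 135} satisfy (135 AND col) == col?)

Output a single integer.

135 in binary = 10000111
popcount(135) = number of 1-bits in 10000111 = 4
A col c satisfies (135 AND c) == c iff every set bit of c is also set in 135; each of the 4 set bits of 135 can independently be on or off in c.
count = 2^4 = 16

Answer: 16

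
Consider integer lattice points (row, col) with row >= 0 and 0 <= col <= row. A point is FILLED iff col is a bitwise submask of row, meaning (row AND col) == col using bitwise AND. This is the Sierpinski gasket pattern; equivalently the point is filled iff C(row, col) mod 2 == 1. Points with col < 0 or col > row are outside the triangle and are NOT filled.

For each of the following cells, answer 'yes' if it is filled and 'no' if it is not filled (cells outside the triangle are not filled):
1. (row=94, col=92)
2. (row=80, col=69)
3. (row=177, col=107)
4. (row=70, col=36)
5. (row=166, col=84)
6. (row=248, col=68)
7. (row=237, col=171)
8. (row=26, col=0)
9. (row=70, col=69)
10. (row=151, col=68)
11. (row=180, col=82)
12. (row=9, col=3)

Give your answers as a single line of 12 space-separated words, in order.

Answer: yes no no no no no no yes no no no no

Derivation:
(94,92): row=0b1011110, col=0b1011100, row AND col = 0b1011100 = 92; 92 == 92 -> filled
(80,69): row=0b1010000, col=0b1000101, row AND col = 0b1000000 = 64; 64 != 69 -> empty
(177,107): row=0b10110001, col=0b1101011, row AND col = 0b100001 = 33; 33 != 107 -> empty
(70,36): row=0b1000110, col=0b100100, row AND col = 0b100 = 4; 4 != 36 -> empty
(166,84): row=0b10100110, col=0b1010100, row AND col = 0b100 = 4; 4 != 84 -> empty
(248,68): row=0b11111000, col=0b1000100, row AND col = 0b1000000 = 64; 64 != 68 -> empty
(237,171): row=0b11101101, col=0b10101011, row AND col = 0b10101001 = 169; 169 != 171 -> empty
(26,0): row=0b11010, col=0b0, row AND col = 0b0 = 0; 0 == 0 -> filled
(70,69): row=0b1000110, col=0b1000101, row AND col = 0b1000100 = 68; 68 != 69 -> empty
(151,68): row=0b10010111, col=0b1000100, row AND col = 0b100 = 4; 4 != 68 -> empty
(180,82): row=0b10110100, col=0b1010010, row AND col = 0b10000 = 16; 16 != 82 -> empty
(9,3): row=0b1001, col=0b11, row AND col = 0b1 = 1; 1 != 3 -> empty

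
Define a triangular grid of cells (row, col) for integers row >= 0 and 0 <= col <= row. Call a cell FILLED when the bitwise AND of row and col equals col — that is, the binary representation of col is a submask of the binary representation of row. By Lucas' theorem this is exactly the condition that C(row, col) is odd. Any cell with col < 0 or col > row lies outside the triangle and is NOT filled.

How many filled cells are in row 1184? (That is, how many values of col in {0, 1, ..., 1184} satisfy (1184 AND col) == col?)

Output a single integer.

1184 in binary = 10010100000
popcount(1184) = number of 1-bits in 10010100000 = 3
A col c satisfies (1184 AND c) == c iff every set bit of c is also set in 1184; each of the 3 set bits of 1184 can independently be on or off in c.
count = 2^3 = 8

Answer: 8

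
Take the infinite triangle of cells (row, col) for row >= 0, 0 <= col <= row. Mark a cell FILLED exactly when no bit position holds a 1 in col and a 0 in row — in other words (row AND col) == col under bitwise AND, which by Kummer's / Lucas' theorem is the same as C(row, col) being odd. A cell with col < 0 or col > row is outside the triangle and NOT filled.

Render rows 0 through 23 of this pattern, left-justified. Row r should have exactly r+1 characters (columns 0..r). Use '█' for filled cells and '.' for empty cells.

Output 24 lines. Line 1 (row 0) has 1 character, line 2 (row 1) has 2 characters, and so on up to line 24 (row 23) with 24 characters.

r0=0: █
r1=1: ██
r2=10: █.█
r3=11: ████
r4=100: █...█
r5=101: ██..██
r6=110: █.█.█.█
r7=111: ████████
r8=1000: █.......█
r9=1001: ██......██
r10=1010: █.█.....█.█
r11=1011: ████....████
r12=1100: █...█...█...█
r13=1101: ██..██..██..██
r14=1110: █.█.█.█.█.█.█.█
r15=1111: ████████████████
r16=10000: █...............█
r17=10001: ██..............██
r18=10010: █.█.............█.█
r19=10011: ████............████
r20=10100: █...█...........█...█
r21=10101: ██..██..........██..██
r22=10110: █.█.█.█.........█.█.█.█
r23=10111: ████████........████████

Answer: █
██
█.█
████
█...█
██..██
█.█.█.█
████████
█.......█
██......██
█.█.....█.█
████....████
█...█...█...█
██..██..██..██
█.█.█.█.█.█.█.█
████████████████
█...............█
██..............██
█.█.............█.█
████............████
█...█...........█...█
██..██..........██..██
█.█.█.█.........█.█.█.█
████████........████████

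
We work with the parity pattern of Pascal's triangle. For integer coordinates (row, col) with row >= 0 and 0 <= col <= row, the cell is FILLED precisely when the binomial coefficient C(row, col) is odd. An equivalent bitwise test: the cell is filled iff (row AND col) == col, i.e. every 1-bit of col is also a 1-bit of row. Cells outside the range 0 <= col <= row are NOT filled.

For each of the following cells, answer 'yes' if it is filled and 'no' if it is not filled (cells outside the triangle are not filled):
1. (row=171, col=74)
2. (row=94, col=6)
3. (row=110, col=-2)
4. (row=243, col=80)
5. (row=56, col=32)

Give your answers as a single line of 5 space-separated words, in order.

Answer: no yes no yes yes

Derivation:
(171,74): row=0b10101011, col=0b1001010, row AND col = 0b1010 = 10; 10 != 74 -> empty
(94,6): row=0b1011110, col=0b110, row AND col = 0b110 = 6; 6 == 6 -> filled
(110,-2): col outside [0, 110] -> not filled
(243,80): row=0b11110011, col=0b1010000, row AND col = 0b1010000 = 80; 80 == 80 -> filled
(56,32): row=0b111000, col=0b100000, row AND col = 0b100000 = 32; 32 == 32 -> filled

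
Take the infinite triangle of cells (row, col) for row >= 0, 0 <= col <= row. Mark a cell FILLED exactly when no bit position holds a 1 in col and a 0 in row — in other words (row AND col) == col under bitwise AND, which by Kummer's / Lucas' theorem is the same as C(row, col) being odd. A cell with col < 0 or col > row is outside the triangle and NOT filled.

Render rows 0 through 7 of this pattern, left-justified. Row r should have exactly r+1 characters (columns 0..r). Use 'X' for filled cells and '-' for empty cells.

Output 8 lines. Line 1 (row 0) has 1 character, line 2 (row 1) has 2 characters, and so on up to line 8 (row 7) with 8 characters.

Answer: X
XX
X-X
XXXX
X---X
XX--XX
X-X-X-X
XXXXXXXX

Derivation:
r0=0: X
r1=1: XX
r2=10: X-X
r3=11: XXXX
r4=100: X---X
r5=101: XX--XX
r6=110: X-X-X-X
r7=111: XXXXXXXX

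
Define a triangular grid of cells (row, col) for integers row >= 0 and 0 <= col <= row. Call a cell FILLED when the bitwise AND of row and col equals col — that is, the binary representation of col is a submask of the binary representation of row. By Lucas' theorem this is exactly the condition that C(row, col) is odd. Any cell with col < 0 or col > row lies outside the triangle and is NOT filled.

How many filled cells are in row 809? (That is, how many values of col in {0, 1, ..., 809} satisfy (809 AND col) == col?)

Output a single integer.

809 in binary = 1100101001
popcount(809) = number of 1-bits in 1100101001 = 5
A col c satisfies (809 AND c) == c iff every set bit of c is also set in 809; each of the 5 set bits of 809 can independently be on or off in c.
count = 2^5 = 32

Answer: 32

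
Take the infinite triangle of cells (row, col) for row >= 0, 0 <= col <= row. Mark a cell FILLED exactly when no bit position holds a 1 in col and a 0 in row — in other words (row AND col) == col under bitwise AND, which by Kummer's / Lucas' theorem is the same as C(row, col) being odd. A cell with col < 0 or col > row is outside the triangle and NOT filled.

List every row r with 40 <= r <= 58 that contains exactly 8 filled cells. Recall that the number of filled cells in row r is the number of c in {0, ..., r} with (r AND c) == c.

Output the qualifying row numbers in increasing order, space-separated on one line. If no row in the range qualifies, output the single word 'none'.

Row r has 2^popcount(r) filled cells, so we need popcount(r) = log2(8) = 3.
Scan r = 40..58 and keep those with exactly 3 one-bits:
r=40=101000 popcount=2 -> skip
r=41=101001 popcount=3 -> KEEP
r=42=101010 popcount=3 -> KEEP
r=43=101011 popcount=4 -> skip
r=44=101100 popcount=3 -> KEEP
r=45=101101 popcount=4 -> skip
r=46=101110 popcount=4 -> skip
r=47=101111 popcount=5 -> skip
r=48=110000 popcount=2 -> skip
r=49=110001 popcount=3 -> KEEP
r=50=110010 popcount=3 -> KEEP
r=51=110011 popcount=4 -> skip
r=52=110100 popcount=3 -> KEEP
r=53=110101 popcount=4 -> skip
r=54=110110 popcount=4 -> skip
r=55=110111 popcount=5 -> skip
r=56=111000 popcount=3 -> KEEP
r=57=111001 popcount=4 -> skip
r=58=111010 popcount=4 -> skip
Kept rows: 41 42 44 49 50 52 56

Answer: 41 42 44 49 50 52 56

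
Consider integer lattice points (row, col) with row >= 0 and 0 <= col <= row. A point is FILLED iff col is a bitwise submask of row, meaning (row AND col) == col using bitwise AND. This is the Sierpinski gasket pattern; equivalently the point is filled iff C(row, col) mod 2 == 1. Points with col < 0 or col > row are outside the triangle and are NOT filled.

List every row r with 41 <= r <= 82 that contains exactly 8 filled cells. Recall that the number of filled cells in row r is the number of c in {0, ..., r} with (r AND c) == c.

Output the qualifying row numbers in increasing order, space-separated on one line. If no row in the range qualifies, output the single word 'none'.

Row r has 2^popcount(r) filled cells, so we need popcount(r) = log2(8) = 3.
Scan r = 41..82 and keep those with exactly 3 one-bits:
r=41=101001 popcount=3 -> KEEP
r=42=101010 popcount=3 -> KEEP
r=43=101011 popcount=4 -> skip
r=44=101100 popcount=3 -> KEEP
r=45=101101 popcount=4 -> skip
r=46=101110 popcount=4 -> skip
r=47=101111 popcount=5 -> skip
r=48=110000 popcount=2 -> skip
r=49=110001 popcount=3 -> KEEP
r=50=110010 popcount=3 -> KEEP
r=51=110011 popcount=4 -> skip
r=52=110100 popcount=3 -> KEEP
r=53=110101 popcount=4 -> skip
r=54=110110 popcount=4 -> skip
r=55=110111 popcount=5 -> skip
r=56=111000 popcount=3 -> KEEP
r=57=111001 popcount=4 -> skip
r=58=111010 popcount=4 -> skip
r=59=111011 popcount=5 -> skip
r=60=111100 popcount=4 -> skip
r=61=111101 popcount=5 -> skip
r=62=111110 popcount=5 -> skip
r=63=111111 popcount=6 -> skip
r=64=1000000 popcount=1 -> skip
r=65=1000001 popcount=2 -> skip
r=66=1000010 popcount=2 -> skip
r=67=1000011 popcount=3 -> KEEP
r=68=1000100 popcount=2 -> skip
r=69=1000101 popcount=3 -> KEEP
r=70=1000110 popcount=3 -> KEEP
r=71=1000111 popcount=4 -> skip
r=72=1001000 popcount=2 -> skip
r=73=1001001 popcount=3 -> KEEP
r=74=1001010 popcount=3 -> KEEP
r=75=1001011 popcount=4 -> skip
r=76=1001100 popcount=3 -> KEEP
r=77=1001101 popcount=4 -> skip
r=78=1001110 popcount=4 -> skip
r=79=1001111 popcount=5 -> skip
r=80=1010000 popcount=2 -> skip
r=81=1010001 popcount=3 -> KEEP
r=82=1010010 popcount=3 -> KEEP
Kept rows: 41 42 44 49 50 52 56 67 69 70 73 74 76 81 82

Answer: 41 42 44 49 50 52 56 67 69 70 73 74 76 81 82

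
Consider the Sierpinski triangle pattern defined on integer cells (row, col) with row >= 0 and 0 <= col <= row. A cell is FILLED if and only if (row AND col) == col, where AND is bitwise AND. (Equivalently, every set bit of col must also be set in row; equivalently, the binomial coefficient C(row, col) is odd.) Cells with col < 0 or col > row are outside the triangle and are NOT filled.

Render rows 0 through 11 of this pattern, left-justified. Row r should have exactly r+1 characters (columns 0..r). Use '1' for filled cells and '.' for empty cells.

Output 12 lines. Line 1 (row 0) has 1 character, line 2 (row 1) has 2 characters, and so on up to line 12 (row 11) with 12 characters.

Answer: 1
11
1.1
1111
1...1
11..11
1.1.1.1
11111111
1.......1
11......11
1.1.....1.1
1111....1111

Derivation:
r0=0: 1
r1=1: 11
r2=10: 1.1
r3=11: 1111
r4=100: 1...1
r5=101: 11..11
r6=110: 1.1.1.1
r7=111: 11111111
r8=1000: 1.......1
r9=1001: 11......11
r10=1010: 1.1.....1.1
r11=1011: 1111....1111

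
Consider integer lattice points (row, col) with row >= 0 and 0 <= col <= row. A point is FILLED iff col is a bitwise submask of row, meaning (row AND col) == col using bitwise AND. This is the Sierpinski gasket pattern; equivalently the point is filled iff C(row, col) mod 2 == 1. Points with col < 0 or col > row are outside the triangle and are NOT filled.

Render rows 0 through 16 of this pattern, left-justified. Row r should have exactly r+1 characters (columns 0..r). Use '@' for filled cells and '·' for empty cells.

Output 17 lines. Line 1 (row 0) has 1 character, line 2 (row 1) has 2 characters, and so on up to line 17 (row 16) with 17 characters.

r0=0: @
r1=1: @@
r2=10: @·@
r3=11: @@@@
r4=100: @···@
r5=101: @@··@@
r6=110: @·@·@·@
r7=111: @@@@@@@@
r8=1000: @·······@
r9=1001: @@······@@
r10=1010: @·@·····@·@
r11=1011: @@@@····@@@@
r12=1100: @···@···@···@
r13=1101: @@··@@··@@··@@
r14=1110: @·@·@·@·@·@·@·@
r15=1111: @@@@@@@@@@@@@@@@
r16=10000: @···············@

Answer: @
@@
@·@
@@@@
@···@
@@··@@
@·@·@·@
@@@@@@@@
@·······@
@@······@@
@·@·····@·@
@@@@····@@@@
@···@···@···@
@@··@@··@@··@@
@·@·@·@·@·@·@·@
@@@@@@@@@@@@@@@@
@···············@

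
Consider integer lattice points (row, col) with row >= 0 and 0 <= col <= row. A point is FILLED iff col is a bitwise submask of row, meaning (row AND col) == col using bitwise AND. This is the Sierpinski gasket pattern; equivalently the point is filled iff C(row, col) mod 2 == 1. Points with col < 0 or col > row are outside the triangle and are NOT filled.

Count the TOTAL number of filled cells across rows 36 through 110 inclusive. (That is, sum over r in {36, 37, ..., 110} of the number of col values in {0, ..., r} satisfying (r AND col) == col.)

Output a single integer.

r36=100100 pc2: +4 =4
r37=100101 pc3: +8 =12
r38=100110 pc3: +8 =20
r39=100111 pc4: +16 =36
r40=101000 pc2: +4 =40
r41=101001 pc3: +8 =48
r42=101010 pc3: +8 =56
r43=101011 pc4: +16 =72
r44=101100 pc3: +8 =80
r45=101101 pc4: +16 =96
r46=101110 pc4: +16 =112
r47=101111 pc5: +32 =144
r48=110000 pc2: +4 =148
r49=110001 pc3: +8 =156
r50=110010 pc3: +8 =164
r51=110011 pc4: +16 =180
r52=110100 pc3: +8 =188
r53=110101 pc4: +16 =204
r54=110110 pc4: +16 =220
r55=110111 pc5: +32 =252
r56=111000 pc3: +8 =260
r57=111001 pc4: +16 =276
r58=111010 pc4: +16 =292
r59=111011 pc5: +32 =324
r60=111100 pc4: +16 =340
r61=111101 pc5: +32 =372
r62=111110 pc5: +32 =404
r63=111111 pc6: +64 =468
r64=1000000 pc1: +2 =470
r65=1000001 pc2: +4 =474
r66=1000010 pc2: +4 =478
r67=1000011 pc3: +8 =486
r68=1000100 pc2: +4 =490
r69=1000101 pc3: +8 =498
r70=1000110 pc3: +8 =506
r71=1000111 pc4: +16 =522
r72=1001000 pc2: +4 =526
r73=1001001 pc3: +8 =534
r74=1001010 pc3: +8 =542
r75=1001011 pc4: +16 =558
r76=1001100 pc3: +8 =566
r77=1001101 pc4: +16 =582
r78=1001110 pc4: +16 =598
r79=1001111 pc5: +32 =630
r80=1010000 pc2: +4 =634
r81=1010001 pc3: +8 =642
r82=1010010 pc3: +8 =650
r83=1010011 pc4: +16 =666
r84=1010100 pc3: +8 =674
r85=1010101 pc4: +16 =690
r86=1010110 pc4: +16 =706
r87=1010111 pc5: +32 =738
r88=1011000 pc3: +8 =746
r89=1011001 pc4: +16 =762
r90=1011010 pc4: +16 =778
r91=1011011 pc5: +32 =810
r92=1011100 pc4: +16 =826
r93=1011101 pc5: +32 =858
r94=1011110 pc5: +32 =890
r95=1011111 pc6: +64 =954
r96=1100000 pc2: +4 =958
r97=1100001 pc3: +8 =966
r98=1100010 pc3: +8 =974
r99=1100011 pc4: +16 =990
r100=1100100 pc3: +8 =998
r101=1100101 pc4: +16 =1014
r102=1100110 pc4: +16 =1030
r103=1100111 pc5: +32 =1062
r104=1101000 pc3: +8 =1070
r105=1101001 pc4: +16 =1086
r106=1101010 pc4: +16 =1102
r107=1101011 pc5: +32 =1134
r108=1101100 pc4: +16 =1150
r109=1101101 pc5: +32 =1182
r110=1101110 pc5: +32 =1214

Answer: 1214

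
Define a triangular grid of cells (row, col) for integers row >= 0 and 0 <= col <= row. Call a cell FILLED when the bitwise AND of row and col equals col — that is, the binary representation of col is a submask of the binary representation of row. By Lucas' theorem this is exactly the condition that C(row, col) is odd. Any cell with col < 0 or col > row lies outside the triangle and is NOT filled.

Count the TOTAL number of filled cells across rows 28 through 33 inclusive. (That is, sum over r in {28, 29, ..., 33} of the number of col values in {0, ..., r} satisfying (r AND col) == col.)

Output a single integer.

r28=11100 pc3: +8 =8
r29=11101 pc4: +16 =24
r30=11110 pc4: +16 =40
r31=11111 pc5: +32 =72
r32=100000 pc1: +2 =74
r33=100001 pc2: +4 =78

Answer: 78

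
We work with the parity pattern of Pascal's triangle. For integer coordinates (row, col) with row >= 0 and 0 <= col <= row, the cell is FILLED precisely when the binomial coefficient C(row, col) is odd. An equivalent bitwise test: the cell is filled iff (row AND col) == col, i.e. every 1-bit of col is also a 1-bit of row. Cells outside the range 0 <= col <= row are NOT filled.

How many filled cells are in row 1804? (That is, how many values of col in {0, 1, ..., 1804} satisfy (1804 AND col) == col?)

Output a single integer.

1804 in binary = 11100001100
popcount(1804) = number of 1-bits in 11100001100 = 5
A col c satisfies (1804 AND c) == c iff every set bit of c is also set in 1804; each of the 5 set bits of 1804 can independently be on or off in c.
count = 2^5 = 32

Answer: 32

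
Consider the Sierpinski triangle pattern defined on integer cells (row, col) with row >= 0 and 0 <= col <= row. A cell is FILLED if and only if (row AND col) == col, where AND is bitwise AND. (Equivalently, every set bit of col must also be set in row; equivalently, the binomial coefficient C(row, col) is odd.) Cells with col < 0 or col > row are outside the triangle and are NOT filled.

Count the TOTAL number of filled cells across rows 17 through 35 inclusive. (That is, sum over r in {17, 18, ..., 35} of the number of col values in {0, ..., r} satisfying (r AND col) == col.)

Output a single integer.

Answer: 178

Derivation:
r17=10001 pc2: +4 =4
r18=10010 pc2: +4 =8
r19=10011 pc3: +8 =16
r20=10100 pc2: +4 =20
r21=10101 pc3: +8 =28
r22=10110 pc3: +8 =36
r23=10111 pc4: +16 =52
r24=11000 pc2: +4 =56
r25=11001 pc3: +8 =64
r26=11010 pc3: +8 =72
r27=11011 pc4: +16 =88
r28=11100 pc3: +8 =96
r29=11101 pc4: +16 =112
r30=11110 pc4: +16 =128
r31=11111 pc5: +32 =160
r32=100000 pc1: +2 =162
r33=100001 pc2: +4 =166
r34=100010 pc2: +4 =170
r35=100011 pc3: +8 =178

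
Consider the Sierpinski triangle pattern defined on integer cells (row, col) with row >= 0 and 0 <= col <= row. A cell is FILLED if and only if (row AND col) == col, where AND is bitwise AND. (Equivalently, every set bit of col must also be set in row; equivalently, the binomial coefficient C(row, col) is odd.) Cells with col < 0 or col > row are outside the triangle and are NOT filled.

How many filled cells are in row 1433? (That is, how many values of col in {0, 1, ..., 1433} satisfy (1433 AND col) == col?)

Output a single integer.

1433 in binary = 10110011001
popcount(1433) = number of 1-bits in 10110011001 = 6
A col c satisfies (1433 AND c) == c iff every set bit of c is also set in 1433; each of the 6 set bits of 1433 can independently be on or off in c.
count = 2^6 = 64

Answer: 64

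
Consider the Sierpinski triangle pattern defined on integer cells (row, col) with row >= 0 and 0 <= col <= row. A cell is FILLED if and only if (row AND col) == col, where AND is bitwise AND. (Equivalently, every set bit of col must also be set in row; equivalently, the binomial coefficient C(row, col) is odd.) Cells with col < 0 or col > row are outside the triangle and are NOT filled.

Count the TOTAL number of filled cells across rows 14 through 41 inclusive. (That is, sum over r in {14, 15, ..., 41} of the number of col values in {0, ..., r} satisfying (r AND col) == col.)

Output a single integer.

r14=1110 pc3: +8 =8
r15=1111 pc4: +16 =24
r16=10000 pc1: +2 =26
r17=10001 pc2: +4 =30
r18=10010 pc2: +4 =34
r19=10011 pc3: +8 =42
r20=10100 pc2: +4 =46
r21=10101 pc3: +8 =54
r22=10110 pc3: +8 =62
r23=10111 pc4: +16 =78
r24=11000 pc2: +4 =82
r25=11001 pc3: +8 =90
r26=11010 pc3: +8 =98
r27=11011 pc4: +16 =114
r28=11100 pc3: +8 =122
r29=11101 pc4: +16 =138
r30=11110 pc4: +16 =154
r31=11111 pc5: +32 =186
r32=100000 pc1: +2 =188
r33=100001 pc2: +4 =192
r34=100010 pc2: +4 =196
r35=100011 pc3: +8 =204
r36=100100 pc2: +4 =208
r37=100101 pc3: +8 =216
r38=100110 pc3: +8 =224
r39=100111 pc4: +16 =240
r40=101000 pc2: +4 =244
r41=101001 pc3: +8 =252

Answer: 252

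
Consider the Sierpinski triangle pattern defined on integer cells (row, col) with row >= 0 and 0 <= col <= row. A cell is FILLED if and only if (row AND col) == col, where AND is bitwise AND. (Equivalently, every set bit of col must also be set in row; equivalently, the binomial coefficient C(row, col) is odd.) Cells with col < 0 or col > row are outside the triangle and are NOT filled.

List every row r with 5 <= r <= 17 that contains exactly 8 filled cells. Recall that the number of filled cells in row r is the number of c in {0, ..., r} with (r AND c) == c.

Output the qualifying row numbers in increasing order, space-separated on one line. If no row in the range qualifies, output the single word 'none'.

Answer: 7 11 13 14

Derivation:
Row r has 2^popcount(r) filled cells, so we need popcount(r) = log2(8) = 3.
Scan r = 5..17 and keep those with exactly 3 one-bits:
r=5=101 popcount=2 -> skip
r=6=110 popcount=2 -> skip
r=7=111 popcount=3 -> KEEP
r=8=1000 popcount=1 -> skip
r=9=1001 popcount=2 -> skip
r=10=1010 popcount=2 -> skip
r=11=1011 popcount=3 -> KEEP
r=12=1100 popcount=2 -> skip
r=13=1101 popcount=3 -> KEEP
r=14=1110 popcount=3 -> KEEP
r=15=1111 popcount=4 -> skip
r=16=10000 popcount=1 -> skip
r=17=10001 popcount=2 -> skip
Kept rows: 7 11 13 14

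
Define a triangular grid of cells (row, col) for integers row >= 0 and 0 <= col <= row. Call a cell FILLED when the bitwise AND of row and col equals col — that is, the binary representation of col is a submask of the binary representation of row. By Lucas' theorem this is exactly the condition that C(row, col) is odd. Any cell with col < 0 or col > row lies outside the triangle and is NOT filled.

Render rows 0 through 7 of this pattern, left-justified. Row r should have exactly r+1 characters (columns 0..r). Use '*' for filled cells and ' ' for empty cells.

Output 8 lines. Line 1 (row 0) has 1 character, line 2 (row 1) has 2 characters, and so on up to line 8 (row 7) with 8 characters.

Answer: *
**
* *
****
*   *
**  **
* * * *
********

Derivation:
r0=0: *
r1=1: **
r2=10: * *
r3=11: ****
r4=100: *   *
r5=101: **  **
r6=110: * * * *
r7=111: ********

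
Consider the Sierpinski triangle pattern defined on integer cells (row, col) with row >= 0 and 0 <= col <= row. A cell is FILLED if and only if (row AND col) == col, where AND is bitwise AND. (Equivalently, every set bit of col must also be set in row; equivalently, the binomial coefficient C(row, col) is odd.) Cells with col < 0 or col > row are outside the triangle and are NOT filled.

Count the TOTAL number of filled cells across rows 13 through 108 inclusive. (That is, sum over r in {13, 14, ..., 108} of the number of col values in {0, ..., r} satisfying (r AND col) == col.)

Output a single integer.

Answer: 1362

Derivation:
r13=1101 pc3: +8 =8
r14=1110 pc3: +8 =16
r15=1111 pc4: +16 =32
r16=10000 pc1: +2 =34
r17=10001 pc2: +4 =38
r18=10010 pc2: +4 =42
r19=10011 pc3: +8 =50
r20=10100 pc2: +4 =54
r21=10101 pc3: +8 =62
r22=10110 pc3: +8 =70
r23=10111 pc4: +16 =86
r24=11000 pc2: +4 =90
r25=11001 pc3: +8 =98
r26=11010 pc3: +8 =106
r27=11011 pc4: +16 =122
r28=11100 pc3: +8 =130
r29=11101 pc4: +16 =146
r30=11110 pc4: +16 =162
r31=11111 pc5: +32 =194
r32=100000 pc1: +2 =196
r33=100001 pc2: +4 =200
r34=100010 pc2: +4 =204
r35=100011 pc3: +8 =212
r36=100100 pc2: +4 =216
r37=100101 pc3: +8 =224
r38=100110 pc3: +8 =232
r39=100111 pc4: +16 =248
r40=101000 pc2: +4 =252
r41=101001 pc3: +8 =260
r42=101010 pc3: +8 =268
r43=101011 pc4: +16 =284
r44=101100 pc3: +8 =292
r45=101101 pc4: +16 =308
r46=101110 pc4: +16 =324
r47=101111 pc5: +32 =356
r48=110000 pc2: +4 =360
r49=110001 pc3: +8 =368
r50=110010 pc3: +8 =376
r51=110011 pc4: +16 =392
r52=110100 pc3: +8 =400
r53=110101 pc4: +16 =416
r54=110110 pc4: +16 =432
r55=110111 pc5: +32 =464
r56=111000 pc3: +8 =472
r57=111001 pc4: +16 =488
r58=111010 pc4: +16 =504
r59=111011 pc5: +32 =536
r60=111100 pc4: +16 =552
r61=111101 pc5: +32 =584
r62=111110 pc5: +32 =616
r63=111111 pc6: +64 =680
r64=1000000 pc1: +2 =682
r65=1000001 pc2: +4 =686
r66=1000010 pc2: +4 =690
r67=1000011 pc3: +8 =698
r68=1000100 pc2: +4 =702
r69=1000101 pc3: +8 =710
r70=1000110 pc3: +8 =718
r71=1000111 pc4: +16 =734
r72=1001000 pc2: +4 =738
r73=1001001 pc3: +8 =746
r74=1001010 pc3: +8 =754
r75=1001011 pc4: +16 =770
r76=1001100 pc3: +8 =778
r77=1001101 pc4: +16 =794
r78=1001110 pc4: +16 =810
r79=1001111 pc5: +32 =842
r80=1010000 pc2: +4 =846
r81=1010001 pc3: +8 =854
r82=1010010 pc3: +8 =862
r83=1010011 pc4: +16 =878
r84=1010100 pc3: +8 =886
r85=1010101 pc4: +16 =902
r86=1010110 pc4: +16 =918
r87=1010111 pc5: +32 =950
r88=1011000 pc3: +8 =958
r89=1011001 pc4: +16 =974
r90=1011010 pc4: +16 =990
r91=1011011 pc5: +32 =1022
r92=1011100 pc4: +16 =1038
r93=1011101 pc5: +32 =1070
r94=1011110 pc5: +32 =1102
r95=1011111 pc6: +64 =1166
r96=1100000 pc2: +4 =1170
r97=1100001 pc3: +8 =1178
r98=1100010 pc3: +8 =1186
r99=1100011 pc4: +16 =1202
r100=1100100 pc3: +8 =1210
r101=1100101 pc4: +16 =1226
r102=1100110 pc4: +16 =1242
r103=1100111 pc5: +32 =1274
r104=1101000 pc3: +8 =1282
r105=1101001 pc4: +16 =1298
r106=1101010 pc4: +16 =1314
r107=1101011 pc5: +32 =1346
r108=1101100 pc4: +16 =1362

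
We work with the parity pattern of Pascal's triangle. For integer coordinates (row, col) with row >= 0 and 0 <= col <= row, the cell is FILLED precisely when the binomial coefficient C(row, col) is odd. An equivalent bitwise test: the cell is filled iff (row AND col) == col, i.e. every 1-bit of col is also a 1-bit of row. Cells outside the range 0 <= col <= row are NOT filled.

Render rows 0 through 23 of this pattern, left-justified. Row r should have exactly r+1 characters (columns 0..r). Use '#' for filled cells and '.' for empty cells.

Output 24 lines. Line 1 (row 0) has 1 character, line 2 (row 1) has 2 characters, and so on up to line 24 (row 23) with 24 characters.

Answer: #
##
#.#
####
#...#
##..##
#.#.#.#
########
#.......#
##......##
#.#.....#.#
####....####
#...#...#...#
##..##..##..##
#.#.#.#.#.#.#.#
################
#...............#
##..............##
#.#.............#.#
####............####
#...#...........#...#
##..##..........##..##
#.#.#.#.........#.#.#.#
########........########

Derivation:
r0=0: #
r1=1: ##
r2=10: #.#
r3=11: ####
r4=100: #...#
r5=101: ##..##
r6=110: #.#.#.#
r7=111: ########
r8=1000: #.......#
r9=1001: ##......##
r10=1010: #.#.....#.#
r11=1011: ####....####
r12=1100: #...#...#...#
r13=1101: ##..##..##..##
r14=1110: #.#.#.#.#.#.#.#
r15=1111: ################
r16=10000: #...............#
r17=10001: ##..............##
r18=10010: #.#.............#.#
r19=10011: ####............####
r20=10100: #...#...........#...#
r21=10101: ##..##..........##..##
r22=10110: #.#.#.#.........#.#.#.#
r23=10111: ########........########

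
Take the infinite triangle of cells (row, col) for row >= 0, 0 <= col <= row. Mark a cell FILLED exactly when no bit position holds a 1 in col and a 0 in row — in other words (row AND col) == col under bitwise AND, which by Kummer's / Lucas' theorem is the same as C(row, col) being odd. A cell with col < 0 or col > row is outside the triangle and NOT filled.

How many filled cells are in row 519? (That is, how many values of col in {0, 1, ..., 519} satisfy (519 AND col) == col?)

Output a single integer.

519 in binary = 1000000111
popcount(519) = number of 1-bits in 1000000111 = 4
A col c satisfies (519 AND c) == c iff every set bit of c is also set in 519; each of the 4 set bits of 519 can independently be on or off in c.
count = 2^4 = 16

Answer: 16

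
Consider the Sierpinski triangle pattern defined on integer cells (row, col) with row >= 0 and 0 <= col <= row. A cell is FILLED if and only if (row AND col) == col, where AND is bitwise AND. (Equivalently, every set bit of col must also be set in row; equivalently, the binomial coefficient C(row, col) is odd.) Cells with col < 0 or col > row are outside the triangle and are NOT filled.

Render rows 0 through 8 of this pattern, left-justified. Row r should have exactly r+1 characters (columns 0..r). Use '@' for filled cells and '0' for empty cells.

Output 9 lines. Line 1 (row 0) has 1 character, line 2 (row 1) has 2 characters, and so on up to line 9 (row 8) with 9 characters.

Answer: @
@@
@0@
@@@@
@000@
@@00@@
@0@0@0@
@@@@@@@@
@0000000@

Derivation:
r0=0: @
r1=1: @@
r2=10: @0@
r3=11: @@@@
r4=100: @000@
r5=101: @@00@@
r6=110: @0@0@0@
r7=111: @@@@@@@@
r8=1000: @0000000@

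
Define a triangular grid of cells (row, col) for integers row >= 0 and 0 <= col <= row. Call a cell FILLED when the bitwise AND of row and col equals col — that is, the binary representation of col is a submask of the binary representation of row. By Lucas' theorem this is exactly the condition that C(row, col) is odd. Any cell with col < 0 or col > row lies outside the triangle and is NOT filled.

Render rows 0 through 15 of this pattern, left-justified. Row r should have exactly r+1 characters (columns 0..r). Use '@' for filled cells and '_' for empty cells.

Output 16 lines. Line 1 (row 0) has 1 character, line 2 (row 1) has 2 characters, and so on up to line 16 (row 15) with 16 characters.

r0=0: @
r1=1: @@
r2=10: @_@
r3=11: @@@@
r4=100: @___@
r5=101: @@__@@
r6=110: @_@_@_@
r7=111: @@@@@@@@
r8=1000: @_______@
r9=1001: @@______@@
r10=1010: @_@_____@_@
r11=1011: @@@@____@@@@
r12=1100: @___@___@___@
r13=1101: @@__@@__@@__@@
r14=1110: @_@_@_@_@_@_@_@
r15=1111: @@@@@@@@@@@@@@@@

Answer: @
@@
@_@
@@@@
@___@
@@__@@
@_@_@_@
@@@@@@@@
@_______@
@@______@@
@_@_____@_@
@@@@____@@@@
@___@___@___@
@@__@@__@@__@@
@_@_@_@_@_@_@_@
@@@@@@@@@@@@@@@@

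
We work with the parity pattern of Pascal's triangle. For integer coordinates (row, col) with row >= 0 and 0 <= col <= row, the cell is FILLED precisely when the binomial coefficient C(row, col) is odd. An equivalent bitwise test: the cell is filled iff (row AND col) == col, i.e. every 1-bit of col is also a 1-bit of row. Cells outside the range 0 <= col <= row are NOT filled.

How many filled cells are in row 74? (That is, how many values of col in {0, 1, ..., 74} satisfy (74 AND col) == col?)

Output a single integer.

Answer: 8

Derivation:
74 in binary = 1001010
popcount(74) = number of 1-bits in 1001010 = 3
A col c satisfies (74 AND c) == c iff every set bit of c is also set in 74; each of the 3 set bits of 74 can independently be on or off in c.
count = 2^3 = 8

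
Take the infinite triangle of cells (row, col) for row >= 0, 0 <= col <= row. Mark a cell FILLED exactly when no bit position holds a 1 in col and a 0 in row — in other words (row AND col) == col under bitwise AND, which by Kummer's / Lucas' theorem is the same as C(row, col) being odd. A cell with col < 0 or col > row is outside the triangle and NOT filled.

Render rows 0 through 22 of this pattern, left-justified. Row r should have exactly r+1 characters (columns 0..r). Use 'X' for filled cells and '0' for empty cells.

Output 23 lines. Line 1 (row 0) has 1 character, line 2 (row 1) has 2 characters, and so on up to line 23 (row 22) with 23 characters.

Answer: X
XX
X0X
XXXX
X000X
XX00XX
X0X0X0X
XXXXXXXX
X0000000X
XX000000XX
X0X00000X0X
XXXX0000XXXX
X000X000X000X
XX00XX00XX00XX
X0X0X0X0X0X0X0X
XXXXXXXXXXXXXXXX
X000000000000000X
XX00000000000000XX
X0X0000000000000X0X
XXXX000000000000XXXX
X000X00000000000X000X
XX00XX0000000000XX00XX
X0X0X0X000000000X0X0X0X

Derivation:
r0=0: X
r1=1: XX
r2=10: X0X
r3=11: XXXX
r4=100: X000X
r5=101: XX00XX
r6=110: X0X0X0X
r7=111: XXXXXXXX
r8=1000: X0000000X
r9=1001: XX000000XX
r10=1010: X0X00000X0X
r11=1011: XXXX0000XXXX
r12=1100: X000X000X000X
r13=1101: XX00XX00XX00XX
r14=1110: X0X0X0X0X0X0X0X
r15=1111: XXXXXXXXXXXXXXXX
r16=10000: X000000000000000X
r17=10001: XX00000000000000XX
r18=10010: X0X0000000000000X0X
r19=10011: XXXX000000000000XXXX
r20=10100: X000X00000000000X000X
r21=10101: XX00XX0000000000XX00XX
r22=10110: X0X0X0X000000000X0X0X0X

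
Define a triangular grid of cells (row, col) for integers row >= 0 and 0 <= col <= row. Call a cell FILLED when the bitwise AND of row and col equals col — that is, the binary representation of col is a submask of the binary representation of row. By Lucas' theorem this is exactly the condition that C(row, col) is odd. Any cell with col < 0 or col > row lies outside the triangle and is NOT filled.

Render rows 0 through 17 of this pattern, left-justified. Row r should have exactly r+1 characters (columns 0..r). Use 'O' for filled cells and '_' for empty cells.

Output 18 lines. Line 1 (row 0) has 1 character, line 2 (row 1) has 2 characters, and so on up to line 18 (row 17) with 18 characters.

r0=0: O
r1=1: OO
r2=10: O_O
r3=11: OOOO
r4=100: O___O
r5=101: OO__OO
r6=110: O_O_O_O
r7=111: OOOOOOOO
r8=1000: O_______O
r9=1001: OO______OO
r10=1010: O_O_____O_O
r11=1011: OOOO____OOOO
r12=1100: O___O___O___O
r13=1101: OO__OO__OO__OO
r14=1110: O_O_O_O_O_O_O_O
r15=1111: OOOOOOOOOOOOOOOO
r16=10000: O_______________O
r17=10001: OO______________OO

Answer: O
OO
O_O
OOOO
O___O
OO__OO
O_O_O_O
OOOOOOOO
O_______O
OO______OO
O_O_____O_O
OOOO____OOOO
O___O___O___O
OO__OO__OO__OO
O_O_O_O_O_O_O_O
OOOOOOOOOOOOOOOO
O_______________O
OO______________OO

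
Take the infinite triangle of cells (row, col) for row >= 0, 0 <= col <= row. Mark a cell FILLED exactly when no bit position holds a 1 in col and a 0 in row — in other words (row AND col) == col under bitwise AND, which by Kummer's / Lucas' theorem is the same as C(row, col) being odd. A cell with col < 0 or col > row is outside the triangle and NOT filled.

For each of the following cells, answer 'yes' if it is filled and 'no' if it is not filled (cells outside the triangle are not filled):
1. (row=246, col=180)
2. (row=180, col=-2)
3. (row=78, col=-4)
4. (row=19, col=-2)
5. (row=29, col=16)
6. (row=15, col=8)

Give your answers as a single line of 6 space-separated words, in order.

Answer: yes no no no yes yes

Derivation:
(246,180): row=0b11110110, col=0b10110100, row AND col = 0b10110100 = 180; 180 == 180 -> filled
(180,-2): col outside [0, 180] -> not filled
(78,-4): col outside [0, 78] -> not filled
(19,-2): col outside [0, 19] -> not filled
(29,16): row=0b11101, col=0b10000, row AND col = 0b10000 = 16; 16 == 16 -> filled
(15,8): row=0b1111, col=0b1000, row AND col = 0b1000 = 8; 8 == 8 -> filled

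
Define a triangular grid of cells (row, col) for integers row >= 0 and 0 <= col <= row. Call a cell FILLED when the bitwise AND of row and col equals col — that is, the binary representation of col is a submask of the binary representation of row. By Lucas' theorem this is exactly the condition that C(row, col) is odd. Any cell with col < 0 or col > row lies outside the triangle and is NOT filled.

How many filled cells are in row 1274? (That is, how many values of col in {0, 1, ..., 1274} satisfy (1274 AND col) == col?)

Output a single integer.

Answer: 128

Derivation:
1274 in binary = 10011111010
popcount(1274) = number of 1-bits in 10011111010 = 7
A col c satisfies (1274 AND c) == c iff every set bit of c is also set in 1274; each of the 7 set bits of 1274 can independently be on or off in c.
count = 2^7 = 128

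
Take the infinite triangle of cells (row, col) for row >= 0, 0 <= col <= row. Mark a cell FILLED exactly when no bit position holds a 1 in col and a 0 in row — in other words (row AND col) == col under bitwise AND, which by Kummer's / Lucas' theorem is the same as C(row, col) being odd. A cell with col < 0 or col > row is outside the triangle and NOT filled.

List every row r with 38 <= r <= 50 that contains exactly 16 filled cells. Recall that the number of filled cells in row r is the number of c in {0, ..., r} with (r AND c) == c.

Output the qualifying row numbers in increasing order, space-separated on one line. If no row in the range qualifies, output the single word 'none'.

Answer: 39 43 45 46

Derivation:
Row r has 2^popcount(r) filled cells, so we need popcount(r) = log2(16) = 4.
Scan r = 38..50 and keep those with exactly 4 one-bits:
r=38=100110 popcount=3 -> skip
r=39=100111 popcount=4 -> KEEP
r=40=101000 popcount=2 -> skip
r=41=101001 popcount=3 -> skip
r=42=101010 popcount=3 -> skip
r=43=101011 popcount=4 -> KEEP
r=44=101100 popcount=3 -> skip
r=45=101101 popcount=4 -> KEEP
r=46=101110 popcount=4 -> KEEP
r=47=101111 popcount=5 -> skip
r=48=110000 popcount=2 -> skip
r=49=110001 popcount=3 -> skip
r=50=110010 popcount=3 -> skip
Kept rows: 39 43 45 46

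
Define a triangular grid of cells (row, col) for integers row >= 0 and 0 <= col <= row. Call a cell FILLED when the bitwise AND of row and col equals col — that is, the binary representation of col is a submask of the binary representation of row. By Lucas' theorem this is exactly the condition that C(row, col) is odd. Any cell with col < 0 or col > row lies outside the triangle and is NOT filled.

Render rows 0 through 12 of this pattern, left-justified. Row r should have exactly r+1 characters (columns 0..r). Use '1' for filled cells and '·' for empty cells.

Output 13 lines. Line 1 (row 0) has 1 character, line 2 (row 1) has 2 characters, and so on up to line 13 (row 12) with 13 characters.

r0=0: 1
r1=1: 11
r2=10: 1·1
r3=11: 1111
r4=100: 1···1
r5=101: 11··11
r6=110: 1·1·1·1
r7=111: 11111111
r8=1000: 1·······1
r9=1001: 11······11
r10=1010: 1·1·····1·1
r11=1011: 1111····1111
r12=1100: 1···1···1···1

Answer: 1
11
1·1
1111
1···1
11··11
1·1·1·1
11111111
1·······1
11······11
1·1·····1·1
1111····1111
1···1···1···1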